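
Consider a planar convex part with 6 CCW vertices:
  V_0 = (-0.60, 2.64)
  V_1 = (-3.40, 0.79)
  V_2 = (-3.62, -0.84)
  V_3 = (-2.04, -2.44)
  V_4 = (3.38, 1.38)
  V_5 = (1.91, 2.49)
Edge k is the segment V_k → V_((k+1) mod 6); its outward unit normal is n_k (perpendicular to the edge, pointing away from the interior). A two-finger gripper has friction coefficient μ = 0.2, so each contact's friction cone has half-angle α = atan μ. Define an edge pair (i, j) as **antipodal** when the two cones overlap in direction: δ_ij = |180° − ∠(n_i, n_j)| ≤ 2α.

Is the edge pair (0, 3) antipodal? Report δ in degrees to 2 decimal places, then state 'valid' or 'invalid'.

δ = 1.72°, valid

α = atan 0.2 = 11.31°;  2α = 22.62°
edge 0: e_0 = (-2.80, -1.85);  n_0 = (-0.5513, +0.8343)
edge 3: e_3 = (+5.42, +3.82);  n_3 = (+0.5761, -0.8174)
∠(n_0, n_3) = 178.28°
δ = |180° − 178.28°| = 1.72°
1.72° ≤ 2α = 22.62°  →  valid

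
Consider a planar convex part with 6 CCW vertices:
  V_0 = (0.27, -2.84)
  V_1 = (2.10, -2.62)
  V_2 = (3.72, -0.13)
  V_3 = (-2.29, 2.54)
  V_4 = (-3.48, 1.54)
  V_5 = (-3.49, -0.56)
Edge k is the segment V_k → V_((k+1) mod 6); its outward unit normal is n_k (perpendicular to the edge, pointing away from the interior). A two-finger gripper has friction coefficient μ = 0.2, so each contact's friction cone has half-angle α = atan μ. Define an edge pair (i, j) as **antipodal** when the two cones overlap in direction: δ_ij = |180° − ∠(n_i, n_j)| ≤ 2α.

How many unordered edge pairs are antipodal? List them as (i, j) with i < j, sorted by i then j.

count = 2; pairs: (1,3), (2,5)

α = atan 0.2 = 11.31°;  2α = 22.62°
n_0 = (+0.1194, -0.9929)
n_1 = (+0.8382, -0.5453)
n_2 = (+0.4060, +0.9139)
n_3 = (-0.6433, +0.7656)
n_4 = (-1.0000, +0.0048)
n_5 = (-0.5185, -0.8551)
  (0,1): δ = 129.90°  ·
  (0,2): δ = 30.81°  ·
  (0,3): δ = 33.19°  ·
  (0,4): δ = 82.87°  ·
  (0,5): δ = 141.91°  ·
  (1,2): δ = 80.91°  ·
  (1,3): δ = 16.91°  ✓
  (1,4): δ = 32.78°  ·
  (1,5): δ = 91.82°  ·
  (2,3): δ = 116.00°  ·
  (2,4): δ = 66.32°  ·
  (2,5): δ = 7.28°  ✓
  (3,4): δ = 130.31°  ·
  (3,5): δ = 71.27°  ·
  (4,5): δ = 120.96°  ·
antipodal pairs: 2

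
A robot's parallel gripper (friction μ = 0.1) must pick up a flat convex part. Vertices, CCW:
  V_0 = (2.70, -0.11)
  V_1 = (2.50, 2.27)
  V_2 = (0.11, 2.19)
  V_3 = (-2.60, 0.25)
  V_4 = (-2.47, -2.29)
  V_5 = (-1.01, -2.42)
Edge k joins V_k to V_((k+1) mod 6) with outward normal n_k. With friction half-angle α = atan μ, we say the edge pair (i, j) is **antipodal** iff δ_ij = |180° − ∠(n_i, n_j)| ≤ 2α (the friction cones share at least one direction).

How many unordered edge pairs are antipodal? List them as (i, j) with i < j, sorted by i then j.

count = 3; pairs: (0,3), (1,4), (2,5)

α = atan 0.1 = 5.71°;  2α = 11.42°
n_0 = (+0.9965, +0.0837)
n_1 = (-0.0335, +0.9994)
n_2 = (-0.5821, +0.8131)
n_3 = (-0.9987, -0.0511)
n_4 = (-0.0887, -0.9961)
n_5 = (+0.5286, -0.8489)
  (0,1): δ = 92.89°  ·
  (0,2): δ = 59.21°  ·
  (0,3): δ = 1.87°  ✓
  (0,4): δ = 80.11°  ·
  (0,5): δ = 117.10°  ·
  (1,2): δ = 146.32°  ·
  (1,3): δ = 88.99°  ·
  (1,4): δ = 7.01°  ✓
  (1,5): δ = 29.99°  ·
  (2,3): δ = 122.67°  ·
  (2,4): δ = 40.69°  ·
  (2,5): δ = 3.69°  ✓
  (3,4): δ = 98.02°  ·
  (3,5): δ = 61.02°  ·
  (4,5): δ = 143.00°  ·
antipodal pairs: 3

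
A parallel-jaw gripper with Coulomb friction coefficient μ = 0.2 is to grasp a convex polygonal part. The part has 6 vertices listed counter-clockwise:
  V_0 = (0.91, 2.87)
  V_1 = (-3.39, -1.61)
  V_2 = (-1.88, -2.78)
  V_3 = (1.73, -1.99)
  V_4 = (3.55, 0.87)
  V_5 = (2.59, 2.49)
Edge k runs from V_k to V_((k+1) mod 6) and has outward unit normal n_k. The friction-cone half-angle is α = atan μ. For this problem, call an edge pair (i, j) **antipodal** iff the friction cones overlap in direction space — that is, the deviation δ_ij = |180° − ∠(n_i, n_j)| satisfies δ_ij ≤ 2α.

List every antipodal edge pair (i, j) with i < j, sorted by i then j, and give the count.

count = 2; pairs: (0,3), (1,4)

α = atan 0.2 = 11.31°;  2α = 22.62°
n_0 = (-0.7215, +0.6925)
n_1 = (-0.6125, -0.7905)
n_2 = (+0.2138, -0.9769)
n_3 = (+0.8437, -0.5369)
n_4 = (+0.8603, +0.5098)
n_5 = (+0.2206, +0.9754)
  (0,1): δ = 83.94°  ·
  (0,2): δ = 33.83°  ·
  (0,3): δ = 11.35°  ✓
  (0,4): δ = 74.48°  ·
  (0,5): δ = 121.08°  ·
  (1,2): δ = 129.89°  ·
  (1,3): δ = 84.70°  ·
  (1,4): δ = 21.58°  ✓
  (1,5): δ = 25.02°  ·
  (2,3): δ = 134.82°  ·
  (2,4): δ = 71.69°  ·
  (2,5): δ = 25.09°  ·
  (3,4): δ = 116.88°  ·
  (3,5): δ = 70.27°  ·
  (4,5): δ = 133.40°  ·
antipodal pairs: 2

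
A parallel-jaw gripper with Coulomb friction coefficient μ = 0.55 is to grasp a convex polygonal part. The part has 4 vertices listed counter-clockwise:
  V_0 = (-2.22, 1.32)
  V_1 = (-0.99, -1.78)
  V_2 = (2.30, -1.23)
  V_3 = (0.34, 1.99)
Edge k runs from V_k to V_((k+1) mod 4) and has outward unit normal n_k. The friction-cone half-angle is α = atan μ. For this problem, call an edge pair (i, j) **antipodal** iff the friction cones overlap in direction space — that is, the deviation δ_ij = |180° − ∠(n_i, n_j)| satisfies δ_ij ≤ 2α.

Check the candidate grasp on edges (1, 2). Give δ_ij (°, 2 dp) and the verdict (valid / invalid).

δ = 68.16°, invalid

α = atan 0.55 = 28.81°;  2α = 57.62°
edge 1: e_1 = (+3.29, +0.55);  n_1 = (+0.1649, -0.9863)
edge 2: e_2 = (-1.96, +3.22);  n_2 = (+0.8542, +0.5199)
∠(n_1, n_2) = 111.84°
δ = |180° − 111.84°| = 68.16°
68.16° > 2α = 57.62°  →  invalid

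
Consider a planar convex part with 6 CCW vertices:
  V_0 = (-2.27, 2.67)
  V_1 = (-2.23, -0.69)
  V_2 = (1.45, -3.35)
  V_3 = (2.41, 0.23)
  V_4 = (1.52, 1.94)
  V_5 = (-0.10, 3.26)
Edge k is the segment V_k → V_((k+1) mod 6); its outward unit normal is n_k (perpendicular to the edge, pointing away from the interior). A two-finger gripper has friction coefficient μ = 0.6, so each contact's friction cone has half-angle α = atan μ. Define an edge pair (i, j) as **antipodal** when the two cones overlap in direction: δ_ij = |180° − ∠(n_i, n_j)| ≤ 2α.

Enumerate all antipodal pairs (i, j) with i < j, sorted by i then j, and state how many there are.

count = 7; pairs: (0,2), (0,3), (0,4), (1,3), (1,4), (1,5), (2,5)

α = atan 0.6 = 30.96°;  2α = 61.93°
n_0 = (-0.9999, -0.0119)
n_1 = (-0.5858, -0.8104)
n_2 = (+0.9659, -0.2590)
n_3 = (+0.8870, +0.4617)
n_4 = (+0.6317, +0.7752)
n_5 = (-0.2624, +0.9650)
  (0,1): δ = 126.54°  ·
  (0,2): δ = 15.69°  ✓
  (0,3): δ = 26.81°  ✓
  (0,4): δ = 50.14°  ✓
  (0,5): δ = 104.53°  ·
  (1,2): δ = 69.15°  ·
  (1,3): δ = 26.64°  ✓
  (1,4): δ = 3.31°  ✓
  (1,5): δ = 51.07°  ✓
  (2,3): δ = 137.49°  ·
  (2,4): δ = 114.16°  ·
  (2,5): δ = 59.78°  ✓
  (3,4): δ = 156.67°  ·
  (3,5): δ = 102.29°  ·
  (4,5): δ = 125.62°  ·
antipodal pairs: 7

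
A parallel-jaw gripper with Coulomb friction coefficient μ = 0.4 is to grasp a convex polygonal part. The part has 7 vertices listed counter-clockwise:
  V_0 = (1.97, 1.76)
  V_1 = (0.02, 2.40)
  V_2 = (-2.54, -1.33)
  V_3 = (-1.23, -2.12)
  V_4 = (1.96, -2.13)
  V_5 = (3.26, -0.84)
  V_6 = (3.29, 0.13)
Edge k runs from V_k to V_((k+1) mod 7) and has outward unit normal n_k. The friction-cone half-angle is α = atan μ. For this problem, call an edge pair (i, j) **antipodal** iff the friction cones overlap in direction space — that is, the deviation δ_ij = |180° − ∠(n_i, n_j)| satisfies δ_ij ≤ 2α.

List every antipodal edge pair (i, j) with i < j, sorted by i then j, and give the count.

count = 5; pairs: (0,2), (0,3), (1,4), (1,5), (2,6)

α = atan 0.4 = 21.80°;  2α = 43.60°
n_0 = (+0.3118, +0.9501)
n_1 = (-0.8245, +0.5659)
n_2 = (-0.5164, -0.8563)
n_3 = (-0.0031, -1.0000)
n_4 = (+0.7044, -0.7098)
n_5 = (+0.9995, -0.0309)
n_6 = (+0.7771, +0.6293)
  (0,1): δ = 106.29°  ·
  (0,2): δ = 12.92°  ✓
  (0,3): δ = 17.99°  ✓
  (0,4): δ = 62.95°  ·
  (0,5): δ = 106.40°  ·
  (0,6): δ = 147.17°  ·
  (1,2): δ = 86.63°  ·
  (1,3): δ = 55.72°  ·
  (1,4): δ = 10.76°  ✓
  (1,5): δ = 32.69°  ✓
  (1,6): δ = 73.46°  ·
  (2,3): δ = 149.09°  ·
  (2,4): δ = 104.13°  ·
  (2,5): δ = 60.68°  ·
  (2,6): δ = 19.91°  ✓
  (3,4): δ = 135.04°  ·
  (3,5): δ = 91.59°  ·
  (3,6): δ = 50.82°  ·
  (4,5): δ = 136.55°  ·
  (4,6): δ = 95.78°  ·
  (5,6): δ = 139.23°  ·
antipodal pairs: 5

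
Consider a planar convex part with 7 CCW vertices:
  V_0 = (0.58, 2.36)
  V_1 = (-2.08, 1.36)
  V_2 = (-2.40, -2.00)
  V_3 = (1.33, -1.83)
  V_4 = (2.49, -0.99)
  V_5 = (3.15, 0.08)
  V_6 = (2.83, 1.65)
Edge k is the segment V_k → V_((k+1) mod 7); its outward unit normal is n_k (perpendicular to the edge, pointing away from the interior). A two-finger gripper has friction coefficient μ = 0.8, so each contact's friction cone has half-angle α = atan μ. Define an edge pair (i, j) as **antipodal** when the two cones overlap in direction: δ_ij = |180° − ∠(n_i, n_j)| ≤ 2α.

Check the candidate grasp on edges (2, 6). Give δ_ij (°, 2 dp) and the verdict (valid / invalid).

α = atan 0.8 = 38.66°;  2α = 77.32°
edge 2: e_2 = (+3.73, +0.17);  n_2 = (+0.0455, -0.9990)
edge 6: e_6 = (-2.25, +0.71);  n_6 = (+0.3009, +0.9536)
∠(n_2, n_6) = 159.88°
δ = |180° − 159.88°| = 20.12°
20.12° ≤ 2α = 77.32°  →  valid

δ = 20.12°, valid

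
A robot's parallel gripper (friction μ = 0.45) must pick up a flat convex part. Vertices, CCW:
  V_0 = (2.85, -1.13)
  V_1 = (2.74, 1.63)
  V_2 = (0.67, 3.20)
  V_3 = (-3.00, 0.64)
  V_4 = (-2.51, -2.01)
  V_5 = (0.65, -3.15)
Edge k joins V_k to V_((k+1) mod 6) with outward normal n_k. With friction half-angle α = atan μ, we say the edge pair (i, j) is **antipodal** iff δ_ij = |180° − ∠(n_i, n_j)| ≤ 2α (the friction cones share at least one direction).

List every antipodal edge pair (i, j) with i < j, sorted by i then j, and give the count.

α = atan 0.45 = 24.23°;  2α = 48.46°
n_0 = (+0.9992, +0.0398)
n_1 = (+0.6043, +0.7968)
n_2 = (-0.5721, +0.8202)
n_3 = (-0.9833, -0.1818)
n_4 = (-0.3394, -0.9407)
n_5 = (+0.6763, -0.7366)
  (0,1): δ = 129.46°  ·
  (0,2): δ = 57.38°  ·
  (0,3): δ = 8.19°  ✓
  (0,4): δ = 67.88°  ·
  (0,5): δ = 130.28°  ·
  (1,2): δ = 107.92°  ·
  (1,3): δ = 42.35°  ✓
  (1,4): δ = 17.34°  ✓
  (1,5): δ = 79.74°  ·
  (2,3): δ = 114.42°  ·
  (2,4): δ = 54.74°  ·
  (2,5): δ = 7.66°  ✓
  (3,4): δ = 120.31°  ·
  (3,5): δ = 57.92°  ·
  (4,5): δ = 117.61°  ·
antipodal pairs: 4

count = 4; pairs: (0,3), (1,3), (1,4), (2,5)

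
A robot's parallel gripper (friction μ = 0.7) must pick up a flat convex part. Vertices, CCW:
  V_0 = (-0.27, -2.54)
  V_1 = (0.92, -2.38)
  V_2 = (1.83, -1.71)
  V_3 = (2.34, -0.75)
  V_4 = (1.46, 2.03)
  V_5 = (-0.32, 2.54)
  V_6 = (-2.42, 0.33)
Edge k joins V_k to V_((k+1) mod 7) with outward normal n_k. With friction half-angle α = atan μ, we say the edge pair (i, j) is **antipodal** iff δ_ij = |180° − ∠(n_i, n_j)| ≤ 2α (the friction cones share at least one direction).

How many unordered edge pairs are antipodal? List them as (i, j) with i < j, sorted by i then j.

α = atan 0.7 = 34.99°;  2α = 69.98°
n_0 = (+0.1333, -0.9911)
n_1 = (+0.5929, -0.8053)
n_2 = (+0.8831, -0.4692)
n_3 = (+0.9534, +0.3018)
n_4 = (+0.2754, +0.9613)
n_5 = (-0.7249, +0.6888)
n_6 = (-0.8003, -0.5996)
  (0,1): δ = 151.29°  ·
  (0,2): δ = 125.64°  ·
  (0,3): δ = 80.09°  ·
  (0,4): δ = 23.65°  ✓
  (0,5): δ = 38.80°  ✓
  (0,6): δ = 119.18°  ·
  (1,2): δ = 154.34°  ·
  (1,3): δ = 108.80°  ·
  (1,4): δ = 52.35°  ✓
  (1,5): δ = 10.10°  ✓
  (1,6): δ = 90.48°  ·
  (2,3): δ = 134.46°  ·
  (2,4): δ = 78.01°  ·
  (2,5): δ = 15.56°  ✓
  (2,6): δ = 64.82°  ✓
  (3,4): δ = 123.55°  ·
  (3,5): δ = 61.10°  ✓
  (3,6): δ = 19.27°  ✓
  (4,5): δ = 117.55°  ·
  (4,6): δ = 37.17°  ✓
  (5,6): δ = 99.62°  ·
antipodal pairs: 9

count = 9; pairs: (0,4), (0,5), (1,4), (1,5), (2,5), (2,6), (3,5), (3,6), (4,6)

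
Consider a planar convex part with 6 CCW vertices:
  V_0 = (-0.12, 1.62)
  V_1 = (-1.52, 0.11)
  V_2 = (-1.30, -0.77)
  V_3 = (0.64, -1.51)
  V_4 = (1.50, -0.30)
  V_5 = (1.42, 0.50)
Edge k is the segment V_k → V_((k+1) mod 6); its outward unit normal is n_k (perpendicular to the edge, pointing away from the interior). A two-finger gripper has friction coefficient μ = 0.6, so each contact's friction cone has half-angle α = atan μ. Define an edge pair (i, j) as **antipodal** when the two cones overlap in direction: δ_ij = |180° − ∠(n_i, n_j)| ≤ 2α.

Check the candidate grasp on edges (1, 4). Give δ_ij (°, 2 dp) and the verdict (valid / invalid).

α = atan 0.6 = 30.96°;  2α = 61.93°
edge 1: e_1 = (+0.22, -0.88);  n_1 = (-0.9701, -0.2425)
edge 4: e_4 = (-0.08, +0.80);  n_4 = (+0.9950, +0.0995)
∠(n_1, n_4) = 171.67°
δ = |180° − 171.67°| = 8.33°
8.33° ≤ 2α = 61.93°  →  valid

δ = 8.33°, valid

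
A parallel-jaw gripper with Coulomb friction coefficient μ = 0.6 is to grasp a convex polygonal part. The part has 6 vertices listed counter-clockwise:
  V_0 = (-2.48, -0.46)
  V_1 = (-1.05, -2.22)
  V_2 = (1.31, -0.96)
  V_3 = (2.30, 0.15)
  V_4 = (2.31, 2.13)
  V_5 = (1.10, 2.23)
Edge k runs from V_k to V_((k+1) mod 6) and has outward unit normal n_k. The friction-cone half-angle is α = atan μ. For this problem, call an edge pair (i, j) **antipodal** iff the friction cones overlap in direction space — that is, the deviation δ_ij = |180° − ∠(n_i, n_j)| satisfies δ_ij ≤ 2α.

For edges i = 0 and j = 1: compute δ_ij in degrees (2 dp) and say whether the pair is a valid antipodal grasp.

α = atan 0.6 = 30.96°;  2α = 61.93°
edge 0: e_0 = (+1.43, -1.76);  n_0 = (-0.7761, -0.6306)
edge 1: e_1 = (+2.36, +1.26);  n_1 = (+0.4710, -0.8821)
∠(n_0, n_1) = 79.00°
δ = |180° − 79.00°| = 101.00°
101.00° > 2α = 61.93°  →  invalid

δ = 101.00°, invalid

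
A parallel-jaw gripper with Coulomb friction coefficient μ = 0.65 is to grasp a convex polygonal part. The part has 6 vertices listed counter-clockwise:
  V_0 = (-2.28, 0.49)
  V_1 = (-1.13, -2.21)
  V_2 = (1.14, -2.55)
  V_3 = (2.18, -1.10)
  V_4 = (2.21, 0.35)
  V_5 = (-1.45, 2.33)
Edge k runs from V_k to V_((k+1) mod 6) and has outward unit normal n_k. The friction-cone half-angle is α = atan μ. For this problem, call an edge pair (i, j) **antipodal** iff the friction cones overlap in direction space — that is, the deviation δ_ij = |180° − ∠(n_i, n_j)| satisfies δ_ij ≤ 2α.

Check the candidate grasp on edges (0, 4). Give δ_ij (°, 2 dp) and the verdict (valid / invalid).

δ = 38.52°, valid

α = atan 0.65 = 33.02°;  2α = 66.05°
edge 0: e_0 = (+1.15, -2.70);  n_0 = (-0.9200, -0.3919)
edge 4: e_4 = (-3.66, +1.98);  n_4 = (+0.4758, +0.8795)
∠(n_0, n_4) = 141.48°
δ = |180° − 141.48°| = 38.52°
38.52° ≤ 2α = 66.05°  →  valid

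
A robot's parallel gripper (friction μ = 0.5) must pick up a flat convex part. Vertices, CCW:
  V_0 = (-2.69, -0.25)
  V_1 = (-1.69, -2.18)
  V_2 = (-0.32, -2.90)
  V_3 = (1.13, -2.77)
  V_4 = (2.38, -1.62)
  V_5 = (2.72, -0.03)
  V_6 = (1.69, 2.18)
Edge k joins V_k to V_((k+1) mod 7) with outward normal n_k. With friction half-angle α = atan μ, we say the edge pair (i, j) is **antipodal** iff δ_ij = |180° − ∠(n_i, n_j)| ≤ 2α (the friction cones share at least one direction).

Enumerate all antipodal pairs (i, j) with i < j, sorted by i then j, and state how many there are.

count = 6; pairs: (0,4), (0,5), (1,5), (2,6), (3,6), (4,6)

α = atan 0.5 = 26.57°;  2α = 53.13°
n_0 = (-0.8879, -0.4600)
n_1 = (-0.4652, -0.8852)
n_2 = (+0.0893, -0.9960)
n_3 = (+0.6771, -0.7359)
n_4 = (+0.9779, -0.2091)
n_5 = (+0.9064, +0.4224)
n_6 = (-0.4851, +0.8744)
  (0,1): δ = 145.11°  ·
  (0,2): δ = 112.27°  ·
  (0,3): δ = 74.78°  ·
  (0,4): δ = 39.46°  ✓
  (0,5): δ = 2.40°  ✓
  (0,6): δ = 91.63°  ·
  (1,2): δ = 147.15°  ·
  (1,3): δ = 109.66°  ·
  (1,4): δ = 74.35°  ·
  (1,5): δ = 37.29°  ✓
  (1,6): δ = 56.75°  ·
  (2,3): δ = 142.51°  ·
  (2,4): δ = 107.19°  ·
  (2,5): δ = 70.13°  ·
  (2,6): δ = 23.90°  ✓
  (3,4): δ = 144.68°  ·
  (3,5): δ = 107.63°  ·
  (3,6): δ = 13.59°  ✓
  (4,5): δ = 142.94°  ·
  (4,6): δ = 48.91°  ✓
  (5,6): δ = 85.97°  ·
antipodal pairs: 6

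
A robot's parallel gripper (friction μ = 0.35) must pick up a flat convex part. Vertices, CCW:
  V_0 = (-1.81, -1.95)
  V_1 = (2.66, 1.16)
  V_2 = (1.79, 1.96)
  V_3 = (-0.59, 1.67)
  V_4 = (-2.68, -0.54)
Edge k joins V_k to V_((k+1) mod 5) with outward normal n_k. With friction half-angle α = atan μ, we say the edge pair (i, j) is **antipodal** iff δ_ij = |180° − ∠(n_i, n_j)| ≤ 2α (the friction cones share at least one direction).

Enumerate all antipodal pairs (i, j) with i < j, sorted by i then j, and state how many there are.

count = 3; pairs: (0,2), (0,3), (1,4)

α = atan 0.35 = 19.29°;  2α = 38.58°
n_0 = (+0.5711, -0.8209)
n_1 = (+0.6769, +0.7361)
n_2 = (-0.1210, +0.9927)
n_3 = (-0.7266, +0.6871)
n_4 = (-0.8510, -0.5251)
  (0,1): δ = 77.43°  ·
  (0,2): δ = 27.88°  ✓
  (0,3): δ = 11.77°  ✓
  (0,4): δ = 86.85°  ·
  (1,2): δ = 130.45°  ·
  (1,3): δ = 90.80°  ·
  (1,4): δ = 15.72°  ✓
  (2,3): δ = 140.35°  ·
  (2,4): δ = 65.27°  ·
  (3,4): δ = 104.92°  ·
antipodal pairs: 3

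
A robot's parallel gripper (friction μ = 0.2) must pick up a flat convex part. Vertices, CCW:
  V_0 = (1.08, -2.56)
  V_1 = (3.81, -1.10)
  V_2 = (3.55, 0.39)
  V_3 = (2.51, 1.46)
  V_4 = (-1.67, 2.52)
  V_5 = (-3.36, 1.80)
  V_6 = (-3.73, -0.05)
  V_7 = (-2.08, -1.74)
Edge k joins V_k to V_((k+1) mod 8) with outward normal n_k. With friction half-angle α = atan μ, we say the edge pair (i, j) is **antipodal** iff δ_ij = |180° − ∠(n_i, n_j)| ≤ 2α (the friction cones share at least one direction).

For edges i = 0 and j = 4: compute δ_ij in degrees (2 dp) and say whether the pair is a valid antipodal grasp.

δ = 5.06°, valid

α = atan 0.2 = 11.31°;  2α = 22.62°
edge 0: e_0 = (+2.73, +1.46);  n_0 = (+0.4716, -0.8818)
edge 4: e_4 = (-1.69, -0.72);  n_4 = (-0.3919, +0.9200)
∠(n_0, n_4) = 174.94°
δ = |180° − 174.94°| = 5.06°
5.06° ≤ 2α = 22.62°  →  valid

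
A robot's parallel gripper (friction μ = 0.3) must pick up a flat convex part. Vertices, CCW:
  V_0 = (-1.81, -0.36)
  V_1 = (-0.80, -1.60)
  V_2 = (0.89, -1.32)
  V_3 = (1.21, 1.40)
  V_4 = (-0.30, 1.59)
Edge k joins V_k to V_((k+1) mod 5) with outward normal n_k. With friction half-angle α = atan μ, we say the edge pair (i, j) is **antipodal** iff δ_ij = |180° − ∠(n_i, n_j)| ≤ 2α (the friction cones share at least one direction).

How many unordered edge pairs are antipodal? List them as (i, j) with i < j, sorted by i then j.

count = 2; pairs: (1,3), (2,4)

α = atan 0.3 = 16.70°;  2α = 33.40°
n_0 = (-0.7753, -0.6315)
n_1 = (+0.1635, -0.9866)
n_2 = (+0.9932, -0.1168)
n_3 = (+0.1248, +0.9922)
n_4 = (-0.7907, +0.6123)
  (0,1): δ = 119.76°  ·
  (0,2): δ = 45.87°  ·
  (0,3): δ = 43.66°  ·
  (0,4): δ = 103.08°  ·
  (1,2): δ = 106.12°  ·
  (1,3): δ = 16.58°  ✓
  (1,4): δ = 42.84°  ·
  (2,3): δ = 90.46°  ·
  (2,4): δ = 31.04°  ✓
  (3,4): δ = 120.58°  ·
antipodal pairs: 2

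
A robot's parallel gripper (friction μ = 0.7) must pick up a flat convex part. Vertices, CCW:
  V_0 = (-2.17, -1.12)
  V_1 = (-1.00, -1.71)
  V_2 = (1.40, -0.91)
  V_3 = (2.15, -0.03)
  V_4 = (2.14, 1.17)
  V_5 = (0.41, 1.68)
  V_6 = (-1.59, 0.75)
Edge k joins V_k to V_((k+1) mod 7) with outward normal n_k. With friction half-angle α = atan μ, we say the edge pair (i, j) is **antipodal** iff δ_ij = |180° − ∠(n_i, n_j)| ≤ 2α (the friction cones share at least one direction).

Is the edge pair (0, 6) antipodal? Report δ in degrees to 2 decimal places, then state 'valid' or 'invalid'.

δ = 99.53°, invalid

α = atan 0.7 = 34.99°;  2α = 69.98°
edge 0: e_0 = (+1.17, -0.59);  n_0 = (-0.4503, -0.8929)
edge 6: e_6 = (-0.58, -1.87);  n_6 = (-0.9551, +0.2962)
∠(n_0, n_6) = 80.47°
δ = |180° − 80.47°| = 99.53°
99.53° > 2α = 69.98°  →  invalid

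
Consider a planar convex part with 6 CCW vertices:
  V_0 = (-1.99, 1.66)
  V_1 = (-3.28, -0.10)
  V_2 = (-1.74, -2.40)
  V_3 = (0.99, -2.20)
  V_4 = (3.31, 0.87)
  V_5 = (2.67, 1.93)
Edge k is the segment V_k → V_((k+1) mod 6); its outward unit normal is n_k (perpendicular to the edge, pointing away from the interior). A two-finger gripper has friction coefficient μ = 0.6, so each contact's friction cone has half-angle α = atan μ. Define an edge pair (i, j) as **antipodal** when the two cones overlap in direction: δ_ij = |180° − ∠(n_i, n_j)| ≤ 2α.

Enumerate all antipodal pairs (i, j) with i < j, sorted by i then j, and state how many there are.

α = atan 0.6 = 30.96°;  2α = 61.93°
n_0 = (-0.8066, +0.5912)
n_1 = (-0.8309, -0.5564)
n_2 = (+0.0731, -0.9973)
n_3 = (+0.7978, -0.6029)
n_4 = (+0.8561, +0.5169)
n_5 = (-0.0578, +0.9983)
  (0,1): δ = 109.96°  ·
  (0,2): δ = 49.57°  ✓
  (0,3): δ = 0.84°  ✓
  (0,4): δ = 67.36°  ·
  (0,5): δ = 129.56°  ·
  (1,2): δ = 119.61°  ·
  (1,3): δ = 70.88°  ·
  (1,4): δ = 2.68°  ✓
  (1,5): δ = 59.51°  ✓
  (2,3): δ = 131.27°  ·
  (2,4): δ = 63.07°  ·
  (2,5): δ = 0.87°  ✓
  (3,4): δ = 111.80°  ·
  (3,5): δ = 49.61°  ✓
  (4,5): δ = 117.81°  ·
antipodal pairs: 6

count = 6; pairs: (0,2), (0,3), (1,4), (1,5), (2,5), (3,5)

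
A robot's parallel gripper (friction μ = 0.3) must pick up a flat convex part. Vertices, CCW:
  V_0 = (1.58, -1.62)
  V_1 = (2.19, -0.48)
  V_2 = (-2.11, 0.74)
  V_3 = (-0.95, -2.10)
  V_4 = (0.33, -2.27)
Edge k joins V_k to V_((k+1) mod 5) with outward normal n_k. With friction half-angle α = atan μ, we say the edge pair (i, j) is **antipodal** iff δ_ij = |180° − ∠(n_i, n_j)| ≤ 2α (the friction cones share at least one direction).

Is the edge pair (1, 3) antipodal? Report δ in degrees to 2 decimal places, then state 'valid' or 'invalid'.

δ = 8.27°, valid

α = atan 0.3 = 16.70°;  2α = 33.40°
edge 1: e_1 = (-4.30, +1.22);  n_1 = (+0.2729, +0.9620)
edge 3: e_3 = (+1.28, -0.17);  n_3 = (-0.1317, -0.9913)
∠(n_1, n_3) = 171.73°
δ = |180° − 171.73°| = 8.27°
8.27° ≤ 2α = 33.40°  →  valid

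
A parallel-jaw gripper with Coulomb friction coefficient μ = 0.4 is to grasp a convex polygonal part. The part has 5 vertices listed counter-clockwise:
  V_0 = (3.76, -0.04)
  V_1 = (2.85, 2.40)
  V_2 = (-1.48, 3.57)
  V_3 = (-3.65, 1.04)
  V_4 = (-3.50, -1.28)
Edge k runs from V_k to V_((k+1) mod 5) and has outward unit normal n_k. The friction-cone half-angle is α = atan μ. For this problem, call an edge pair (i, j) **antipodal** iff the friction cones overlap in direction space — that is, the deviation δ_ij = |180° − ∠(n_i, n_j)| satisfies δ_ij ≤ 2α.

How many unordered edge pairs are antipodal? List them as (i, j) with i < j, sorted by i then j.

α = atan 0.4 = 21.80°;  2α = 43.60°
n_0 = (+0.9370, +0.3494)
n_1 = (+0.2609, +0.9654)
n_2 = (-0.7590, +0.6510)
n_3 = (-0.9979, -0.0645)
n_4 = (+0.1684, -0.9857)
  (0,1): δ = 125.57°  ·
  (0,2): δ = 61.07°  ·
  (0,3): δ = 16.75°  ✓
  (0,4): δ = 79.24°  ·
  (1,2): δ = 115.50°  ·
  (1,3): δ = 71.18°  ·
  (1,4): δ = 24.81°  ✓
  (2,3): δ = 135.68°  ·
  (2,4): δ = 39.69°  ✓
  (3,4): δ = 84.01°  ·
antipodal pairs: 3

count = 3; pairs: (0,3), (1,4), (2,4)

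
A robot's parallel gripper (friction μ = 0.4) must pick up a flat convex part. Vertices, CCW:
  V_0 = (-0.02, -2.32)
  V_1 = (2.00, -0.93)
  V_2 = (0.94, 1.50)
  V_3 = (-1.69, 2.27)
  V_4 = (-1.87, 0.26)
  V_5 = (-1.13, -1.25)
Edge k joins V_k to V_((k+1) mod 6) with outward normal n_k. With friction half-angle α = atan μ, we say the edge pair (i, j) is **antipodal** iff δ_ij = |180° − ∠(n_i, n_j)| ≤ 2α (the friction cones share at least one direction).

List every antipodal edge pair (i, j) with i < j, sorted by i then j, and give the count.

count = 4; pairs: (1,3), (1,4), (1,5), (2,5)

α = atan 0.4 = 21.80°;  2α = 43.60°
n_0 = (+0.5669, -0.8238)
n_1 = (+0.9166, +0.3998)
n_2 = (+0.2810, +0.9597)
n_3 = (-0.9960, +0.0892)
n_4 = (-0.8980, -0.4401)
n_5 = (-0.6940, -0.7200)
  (0,1): δ = 100.97°  ·
  (0,2): δ = 50.85°  ·
  (0,3): δ = 50.35°  ·
  (0,4): δ = 81.58°  ·
  (0,5): δ = 101.52°  ·
  (1,2): δ = 129.89°  ·
  (1,3): δ = 28.68°  ✓
  (1,4): δ = 2.54°  ✓
  (1,5): δ = 22.48°  ✓
  (2,3): δ = 78.80°  ·
  (2,4): δ = 47.57°  ·
  (2,5): δ = 27.63°  ✓
  (3,4): δ = 148.77°  ·
  (3,5): δ = 128.83°  ·
  (4,5): δ = 160.06°  ·
antipodal pairs: 4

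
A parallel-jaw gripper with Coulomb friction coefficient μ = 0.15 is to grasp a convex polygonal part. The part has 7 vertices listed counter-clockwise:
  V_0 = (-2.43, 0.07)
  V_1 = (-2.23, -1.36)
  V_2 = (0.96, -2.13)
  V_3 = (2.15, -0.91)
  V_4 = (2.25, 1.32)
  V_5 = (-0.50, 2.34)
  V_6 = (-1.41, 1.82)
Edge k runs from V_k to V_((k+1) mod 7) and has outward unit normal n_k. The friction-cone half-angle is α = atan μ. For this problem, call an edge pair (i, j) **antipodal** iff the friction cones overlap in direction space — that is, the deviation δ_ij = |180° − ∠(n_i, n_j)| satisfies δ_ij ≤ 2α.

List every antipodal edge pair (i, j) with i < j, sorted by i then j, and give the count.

α = atan 0.15 = 8.53°;  2α = 17.06°
n_0 = (-0.9904, -0.1385)
n_1 = (-0.2346, -0.9721)
n_2 = (+0.7159, -0.6983)
n_3 = (+0.9990, -0.0448)
n_4 = (+0.3478, +0.9376)
n_5 = (-0.4961, +0.8682)
n_6 = (-0.8640, +0.5036)
  (0,1): δ = 111.53°  ·
  (0,2): δ = 52.25°  ·
  (0,3): δ = 10.53°  ✓
  (0,4): δ = 61.69°  ·
  (0,5): δ = 111.78°  ·
  (0,6): δ = 141.80°  ·
  (1,2): δ = 120.72°  ·
  (1,3): δ = 79.00°  ·
  (1,4): δ = 6.78°  ✓
  (1,5): δ = 43.32°  ·
  (1,6): δ = 73.33°  ·
  (2,3): δ = 138.28°  ·
  (2,4): δ = 66.06°  ·
  (2,5): δ = 15.97°  ✓
  (2,6): δ = 14.05°  ✓
  (3,4): δ = 107.78°  ·
  (3,5): δ = 57.69°  ·
  (3,6): δ = 27.67°  ·
  (4,5): δ = 129.90°  ·
  (4,6): δ = 99.89°  ·
  (5,6): δ = 149.98°  ·
antipodal pairs: 4

count = 4; pairs: (0,3), (1,4), (2,5), (2,6)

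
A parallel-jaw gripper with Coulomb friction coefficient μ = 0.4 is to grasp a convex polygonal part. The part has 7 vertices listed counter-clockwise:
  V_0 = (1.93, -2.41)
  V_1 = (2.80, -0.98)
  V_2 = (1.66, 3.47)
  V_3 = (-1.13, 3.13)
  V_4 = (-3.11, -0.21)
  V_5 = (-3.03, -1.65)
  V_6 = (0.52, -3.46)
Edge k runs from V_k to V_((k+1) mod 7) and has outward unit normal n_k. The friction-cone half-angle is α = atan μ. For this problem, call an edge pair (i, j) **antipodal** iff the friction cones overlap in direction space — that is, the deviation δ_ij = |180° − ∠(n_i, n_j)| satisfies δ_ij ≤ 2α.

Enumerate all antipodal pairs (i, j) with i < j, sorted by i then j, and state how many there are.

count = 6; pairs: (0,3), (0,4), (1,4), (2,5), (2,6), (3,6)

α = atan 0.4 = 21.80°;  2α = 43.60°
n_0 = (+0.8543, -0.5198)
n_1 = (+0.9687, +0.2482)
n_2 = (-0.1210, +0.9927)
n_3 = (-0.8602, +0.5099)
n_4 = (-0.9985, -0.0555)
n_5 = (-0.4542, -0.8909)
n_6 = (+0.5973, -0.8020)
  (0,1): δ = 134.32°  ·
  (0,2): δ = 51.74°  ·
  (0,3): δ = 0.66°  ✓
  (0,4): δ = 34.50°  ✓
  (0,5): δ = 94.30°  ·
  (0,6): δ = 157.99°  ·
  (1,2): δ = 97.42°  ·
  (1,3): δ = 45.03°  ·
  (1,4): δ = 11.19°  ✓
  (1,5): δ = 48.62°  ·
  (1,6): δ = 112.31°  ·
  (2,3): δ = 127.61°  ·
  (2,4): δ = 93.77°  ·
  (2,5): δ = 33.96°  ✓
  (2,6): δ = 29.73°  ✓
  (3,4): δ = 146.16°  ·
  (3,5): δ = 86.36°  ·
  (3,6): δ = 22.67°  ✓
  (4,5): δ = 120.20°  ·
  (4,6): δ = 56.51°  ·
  (5,6): δ = 116.31°  ·
antipodal pairs: 6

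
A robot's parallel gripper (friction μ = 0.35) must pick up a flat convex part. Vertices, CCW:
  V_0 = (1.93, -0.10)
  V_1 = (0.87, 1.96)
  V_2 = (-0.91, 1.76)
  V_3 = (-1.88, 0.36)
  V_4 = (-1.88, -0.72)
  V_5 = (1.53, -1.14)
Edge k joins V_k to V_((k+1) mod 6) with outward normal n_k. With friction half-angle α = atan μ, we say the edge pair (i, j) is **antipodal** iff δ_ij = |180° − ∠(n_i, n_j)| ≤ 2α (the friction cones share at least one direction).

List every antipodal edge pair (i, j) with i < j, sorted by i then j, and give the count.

α = atan 0.35 = 19.29°;  2α = 38.58°
n_0 = (+0.8892, +0.4575)
n_1 = (-0.1117, +0.9937)
n_2 = (-0.8220, +0.5695)
n_3 = (-1.0000, -0.0000)
n_4 = (-0.1222, -0.9925)
n_5 = (+0.9333, -0.3590)
  (0,1): δ = 110.82°  ·
  (0,2): δ = 61.95°  ·
  (0,3): δ = 27.23°  ✓
  (0,4): δ = 55.75°  ·
  (0,5): δ = 131.73°  ·
  (1,2): δ = 131.13°  ·
  (1,3): δ = 96.41°  ·
  (1,4): δ = 13.43°  ✓
  (1,5): δ = 62.55°  ·
  (2,3): δ = 145.28°  ·
  (2,4): δ = 62.31°  ·
  (2,5): δ = 13.68°  ✓
  (3,4): δ = 97.02°  ·
  (3,5): δ = 21.04°  ✓
  (4,5): δ = 104.02°  ·
antipodal pairs: 4

count = 4; pairs: (0,3), (1,4), (2,5), (3,5)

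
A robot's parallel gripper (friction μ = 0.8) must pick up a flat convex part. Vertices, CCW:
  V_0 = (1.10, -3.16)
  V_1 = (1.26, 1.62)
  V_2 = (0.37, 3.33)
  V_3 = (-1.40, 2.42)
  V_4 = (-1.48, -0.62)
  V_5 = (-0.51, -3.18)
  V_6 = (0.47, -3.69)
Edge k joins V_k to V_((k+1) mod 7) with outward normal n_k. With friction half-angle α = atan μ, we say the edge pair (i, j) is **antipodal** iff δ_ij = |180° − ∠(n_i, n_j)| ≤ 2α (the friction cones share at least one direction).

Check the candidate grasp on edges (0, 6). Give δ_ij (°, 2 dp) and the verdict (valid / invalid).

α = atan 0.8 = 38.66°;  2α = 77.32°
edge 0: e_0 = (+0.16, +4.78);  n_0 = (+0.9994, -0.0335)
edge 6: e_6 = (+0.63, +0.53);  n_6 = (+0.6438, -0.7652)
∠(n_0, n_6) = 48.01°
δ = |180° − 48.01°| = 131.99°
131.99° > 2α = 77.32°  →  invalid

δ = 131.99°, invalid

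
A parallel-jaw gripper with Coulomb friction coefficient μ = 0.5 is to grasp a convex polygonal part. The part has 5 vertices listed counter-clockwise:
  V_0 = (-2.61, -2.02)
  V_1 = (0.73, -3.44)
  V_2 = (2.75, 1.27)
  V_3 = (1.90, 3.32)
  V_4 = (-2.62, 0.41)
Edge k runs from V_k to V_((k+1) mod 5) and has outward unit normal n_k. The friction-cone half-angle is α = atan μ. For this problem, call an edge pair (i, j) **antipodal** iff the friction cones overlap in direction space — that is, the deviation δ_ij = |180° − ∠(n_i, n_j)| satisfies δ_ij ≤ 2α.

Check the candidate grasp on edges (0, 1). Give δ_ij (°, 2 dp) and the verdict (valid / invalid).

α = atan 0.5 = 26.57°;  2α = 53.13°
edge 0: e_0 = (+3.34, -1.42);  n_0 = (-0.3913, -0.9203)
edge 1: e_1 = (+2.02, +4.71);  n_1 = (+0.9190, -0.3942)
∠(n_0, n_1) = 89.82°
δ = |180° − 89.82°| = 90.18°
90.18° > 2α = 53.13°  →  invalid

δ = 90.18°, invalid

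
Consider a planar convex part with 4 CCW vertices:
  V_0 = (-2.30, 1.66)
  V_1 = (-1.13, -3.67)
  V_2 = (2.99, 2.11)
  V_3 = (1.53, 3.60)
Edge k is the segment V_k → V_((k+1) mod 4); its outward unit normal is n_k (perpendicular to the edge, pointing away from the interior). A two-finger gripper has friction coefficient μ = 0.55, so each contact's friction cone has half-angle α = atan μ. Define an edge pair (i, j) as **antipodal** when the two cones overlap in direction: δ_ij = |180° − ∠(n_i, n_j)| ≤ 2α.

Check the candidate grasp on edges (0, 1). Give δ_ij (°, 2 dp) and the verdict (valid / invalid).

α = atan 0.55 = 28.81°;  2α = 57.62°
edge 0: e_0 = (+1.17, -5.33);  n_0 = (-0.9767, -0.2144)
edge 1: e_1 = (+4.12, +5.78);  n_1 = (+0.8143, -0.5804)
∠(n_0, n_1) = 132.14°
δ = |180° − 132.14°| = 47.86°
47.86° ≤ 2α = 57.62°  →  valid

δ = 47.86°, valid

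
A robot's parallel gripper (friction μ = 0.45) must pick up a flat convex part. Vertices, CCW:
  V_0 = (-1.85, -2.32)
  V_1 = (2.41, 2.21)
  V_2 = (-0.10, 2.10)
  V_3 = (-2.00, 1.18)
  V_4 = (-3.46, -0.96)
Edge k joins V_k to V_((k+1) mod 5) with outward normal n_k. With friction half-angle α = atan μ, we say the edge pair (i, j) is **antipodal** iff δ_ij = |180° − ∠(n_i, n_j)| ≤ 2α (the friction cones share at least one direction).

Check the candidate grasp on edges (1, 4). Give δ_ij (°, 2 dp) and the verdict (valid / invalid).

δ = 42.70°, valid

α = atan 0.45 = 24.23°;  2α = 48.46°
edge 1: e_1 = (-2.51, -0.11);  n_1 = (-0.0438, +0.9990)
edge 4: e_4 = (+1.61, -1.36);  n_4 = (-0.6453, -0.7639)
∠(n_1, n_4) = 137.30°
δ = |180° − 137.30°| = 42.70°
42.70° ≤ 2α = 48.46°  →  valid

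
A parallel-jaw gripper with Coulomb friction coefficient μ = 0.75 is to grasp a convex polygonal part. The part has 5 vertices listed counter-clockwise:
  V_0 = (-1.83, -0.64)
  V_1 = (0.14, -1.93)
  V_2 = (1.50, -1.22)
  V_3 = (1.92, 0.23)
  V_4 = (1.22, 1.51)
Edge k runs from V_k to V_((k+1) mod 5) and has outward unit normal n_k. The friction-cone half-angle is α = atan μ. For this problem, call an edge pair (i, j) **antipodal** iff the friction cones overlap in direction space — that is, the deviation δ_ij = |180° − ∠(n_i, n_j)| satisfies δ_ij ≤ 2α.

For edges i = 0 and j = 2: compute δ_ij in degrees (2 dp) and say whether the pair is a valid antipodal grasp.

α = atan 0.75 = 36.87°;  2α = 73.74°
edge 0: e_0 = (+1.97, -1.29);  n_0 = (-0.5478, -0.8366)
edge 2: e_2 = (+0.42, +1.45);  n_2 = (+0.9605, -0.2782)
∠(n_0, n_2) = 107.06°
δ = |180° − 107.06°| = 72.94°
72.94° ≤ 2α = 73.74°  →  valid

δ = 72.94°, valid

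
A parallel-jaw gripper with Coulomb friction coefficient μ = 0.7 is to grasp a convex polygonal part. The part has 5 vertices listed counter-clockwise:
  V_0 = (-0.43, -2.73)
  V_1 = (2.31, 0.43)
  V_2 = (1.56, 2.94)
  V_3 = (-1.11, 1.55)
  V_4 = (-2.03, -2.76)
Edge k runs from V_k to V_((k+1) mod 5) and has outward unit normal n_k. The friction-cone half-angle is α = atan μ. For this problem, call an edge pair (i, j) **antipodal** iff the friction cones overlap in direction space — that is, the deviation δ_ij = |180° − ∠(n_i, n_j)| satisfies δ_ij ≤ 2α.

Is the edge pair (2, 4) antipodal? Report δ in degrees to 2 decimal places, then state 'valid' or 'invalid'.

α = atan 0.7 = 34.99°;  2α = 69.98°
edge 2: e_2 = (-2.67, -1.39);  n_2 = (-0.4618, +0.8870)
edge 4: e_4 = (+1.60, +0.03);  n_4 = (+0.0187, -0.9998)
∠(n_2, n_4) = 153.57°
δ = |180° − 153.57°| = 26.43°
26.43° ≤ 2α = 69.98°  →  valid

δ = 26.43°, valid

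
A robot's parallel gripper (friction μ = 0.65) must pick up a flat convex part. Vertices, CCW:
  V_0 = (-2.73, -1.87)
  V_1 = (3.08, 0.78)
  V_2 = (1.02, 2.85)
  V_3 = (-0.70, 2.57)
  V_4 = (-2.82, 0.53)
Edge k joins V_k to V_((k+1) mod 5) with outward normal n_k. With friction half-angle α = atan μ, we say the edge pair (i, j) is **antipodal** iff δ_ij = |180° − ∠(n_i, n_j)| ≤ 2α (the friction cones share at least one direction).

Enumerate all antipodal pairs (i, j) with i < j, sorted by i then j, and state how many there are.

α = atan 0.65 = 33.02°;  2α = 66.05°
n_0 = (+0.4150, -0.9098)
n_1 = (+0.7088, +0.7054)
n_2 = (-0.1607, +0.9870)
n_3 = (-0.6934, +0.7206)
n_4 = (-0.9993, -0.0375)
  (0,1): δ = 69.66°  ·
  (0,2): δ = 15.27°  ✓
  (0,3): δ = 19.38°  ✓
  (0,4): δ = 67.63°  ·
  (1,2): δ = 125.62°  ·
  (1,3): δ = 90.96°  ·
  (1,4): δ = 42.71°  ✓
  (2,3): δ = 145.35°  ·
  (2,4): δ = 97.10°  ·
  (3,4): δ = 131.75°  ·
antipodal pairs: 3

count = 3; pairs: (0,2), (0,3), (1,4)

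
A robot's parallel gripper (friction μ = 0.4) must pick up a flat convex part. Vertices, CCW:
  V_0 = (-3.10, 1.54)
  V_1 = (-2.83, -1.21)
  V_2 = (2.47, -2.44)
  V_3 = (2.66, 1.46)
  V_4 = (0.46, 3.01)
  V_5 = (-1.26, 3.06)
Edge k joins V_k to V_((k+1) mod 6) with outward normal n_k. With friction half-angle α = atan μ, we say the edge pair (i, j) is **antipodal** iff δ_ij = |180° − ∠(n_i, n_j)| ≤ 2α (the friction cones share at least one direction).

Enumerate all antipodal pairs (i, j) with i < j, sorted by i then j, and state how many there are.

count = 3; pairs: (0,2), (1,3), (1,4)

α = atan 0.4 = 21.80°;  2α = 43.60°
n_0 = (-0.9952, -0.0977)
n_1 = (-0.2261, -0.9741)
n_2 = (+0.9988, -0.0487)
n_3 = (+0.5760, +0.8175)
n_4 = (+0.0291, +0.9996)
n_5 = (-0.6369, +0.7710)
  (0,1): δ = 108.67°  ·
  (0,2): δ = 8.40°  ✓
  (0,3): δ = 49.23°  ·
  (0,4): δ = 82.73°  ·
  (0,5): δ = 123.95°  ·
  (1,2): δ = 79.72°  ·
  (1,3): δ = 22.10°  ✓
  (1,4): δ = 11.40°  ✓
  (1,5): δ = 52.63°  ·
  (2,3): δ = 122.38°  ·
  (2,4): δ = 88.88°  ·
  (2,5): δ = 47.65°  ·
  (3,4): δ = 146.50°  ·
  (3,5): δ = 105.27°  ·
  (4,5): δ = 138.78°  ·
antipodal pairs: 3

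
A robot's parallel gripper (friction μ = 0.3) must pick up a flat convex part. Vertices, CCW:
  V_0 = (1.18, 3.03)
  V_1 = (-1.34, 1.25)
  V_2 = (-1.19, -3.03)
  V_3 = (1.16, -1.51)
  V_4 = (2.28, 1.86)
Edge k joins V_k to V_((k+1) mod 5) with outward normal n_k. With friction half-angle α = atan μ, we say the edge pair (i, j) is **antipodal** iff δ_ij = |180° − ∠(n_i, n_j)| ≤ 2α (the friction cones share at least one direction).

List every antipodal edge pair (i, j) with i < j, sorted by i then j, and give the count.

count = 2; pairs: (0,2), (1,3)

α = atan 0.3 = 16.70°;  2α = 33.40°
n_0 = (-0.5769, +0.8168)
n_1 = (-0.9994, -0.0350)
n_2 = (+0.5431, -0.8397)
n_3 = (+0.9490, -0.3154)
n_4 = (+0.7286, +0.6850)
  (0,1): δ = 123.23°  ·
  (0,2): δ = 2.34°  ✓
  (0,3): δ = 36.38°  ·
  (0,4): δ = 98.00°  ·
  (1,2): δ = 59.11°  ·
  (1,3): δ = 20.39°  ✓
  (1,4): δ = 41.23°  ·
  (2,3): δ = 141.28°  ·
  (2,4): δ = 79.66°  ·
  (3,4): δ = 118.38°  ·
antipodal pairs: 2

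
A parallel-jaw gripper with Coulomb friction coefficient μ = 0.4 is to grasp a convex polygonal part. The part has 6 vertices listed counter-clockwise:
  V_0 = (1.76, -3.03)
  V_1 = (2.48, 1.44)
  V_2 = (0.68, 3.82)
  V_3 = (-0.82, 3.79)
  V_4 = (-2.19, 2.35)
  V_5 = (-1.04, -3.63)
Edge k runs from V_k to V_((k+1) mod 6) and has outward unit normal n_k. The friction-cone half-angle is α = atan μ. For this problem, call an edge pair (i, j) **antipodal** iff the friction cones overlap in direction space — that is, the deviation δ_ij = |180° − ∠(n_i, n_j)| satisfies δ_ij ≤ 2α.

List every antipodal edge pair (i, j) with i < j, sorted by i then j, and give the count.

α = atan 0.4 = 21.80°;  2α = 43.60°
n_0 = (+0.9873, -0.1590)
n_1 = (+0.7976, +0.6032)
n_2 = (-0.0200, +0.9998)
n_3 = (-0.7245, +0.6893)
n_4 = (-0.9820, -0.1888)
n_5 = (+0.2095, -0.9778)
  (0,1): δ = 133.75°  ·
  (0,2): δ = 79.70°  ·
  (0,3): δ = 34.42°  ✓
  (0,4): δ = 20.04°  ✓
  (0,5): δ = 111.25°  ·
  (1,2): δ = 125.95°  ·
  (1,3): δ = 80.67°  ·
  (1,4): δ = 26.21°  ✓
  (1,5): δ = 64.99°  ·
  (2,3): δ = 134.72°  ·
  (2,4): δ = 80.26°  ·
  (2,5): δ = 10.95°  ✓
  (3,4): δ = 125.54°  ·
  (3,5): δ = 34.33°  ✓
  (4,5): δ = 88.79°  ·
antipodal pairs: 5

count = 5; pairs: (0,3), (0,4), (1,4), (2,5), (3,5)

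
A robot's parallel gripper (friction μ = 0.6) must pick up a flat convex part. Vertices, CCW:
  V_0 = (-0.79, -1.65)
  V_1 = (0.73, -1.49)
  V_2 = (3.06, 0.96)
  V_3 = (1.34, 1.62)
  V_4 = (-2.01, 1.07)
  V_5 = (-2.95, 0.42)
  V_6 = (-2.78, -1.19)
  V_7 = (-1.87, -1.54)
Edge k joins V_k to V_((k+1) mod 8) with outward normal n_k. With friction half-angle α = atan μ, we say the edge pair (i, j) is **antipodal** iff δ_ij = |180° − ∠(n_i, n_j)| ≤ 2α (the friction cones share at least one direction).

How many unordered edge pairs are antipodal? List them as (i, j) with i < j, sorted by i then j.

count = 12; pairs: (0,2), (0,3), (0,4), (1,3), (1,4), (1,5), (2,6), (2,7), (3,6), (3,7), (4,6), (4,7)

α = atan 0.6 = 30.96°;  2α = 61.93°
n_0 = (+0.1047, -0.9945)
n_1 = (+0.7246, -0.6891)
n_2 = (+0.3583, +0.9336)
n_3 = (-0.1620, +0.9868)
n_4 = (-0.5688, +0.8225)
n_5 = (-0.9945, -0.1050)
n_6 = (-0.3590, -0.9333)
n_7 = (-0.1013, -0.9949)
  (0,1): δ = 139.57°  ·
  (0,2): δ = 27.00°  ✓
  (0,3): δ = 3.31°  ✓
  (0,4): δ = 28.65°  ✓
  (0,5): δ = 90.02°  ·
  (0,6): δ = 152.95°  ·
  (0,7): δ = 168.18°  ·
  (1,2): δ = 67.43°  ·
  (1,3): δ = 37.11°  ✓
  (1,4): δ = 11.77°  ✓
  (1,5): δ = 49.59°  ✓
  (1,6): δ = 112.52°  ·
  (1,7): δ = 127.75°  ·
  (2,3): δ = 149.68°  ·
  (2,4): δ = 124.34°  ·
  (2,5): δ = 62.98°  ·
  (2,6): δ = 0.04°  ✓
  (2,7): δ = 15.18°  ✓
  (3,4): δ = 154.66°  ·
  (3,5): δ = 93.30°  ·
  (3,6): δ = 30.36°  ✓
  (3,7): δ = 15.14°  ✓
  (4,5): δ = 118.64°  ·
  (4,6): δ = 55.70°  ✓
  (4,7): δ = 40.48°  ✓
  (5,6): δ = 117.07°  ·
  (5,7): δ = 101.84°  ·
  (6,7): δ = 164.78°  ·
antipodal pairs: 12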